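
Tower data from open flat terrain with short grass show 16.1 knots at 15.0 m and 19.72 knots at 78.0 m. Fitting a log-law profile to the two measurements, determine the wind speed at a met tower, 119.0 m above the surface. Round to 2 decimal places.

20.65 knots

Log law: V ∝ ln(z/z₀). From the pair, with r = V₁/V₂ = 0.81643,
ln z₀ = (ln z₁ − r·ln z₂)/(1 − r) = (2.7081 − 0.81643×4.3567)/0.18357 = -4.6244 → z₀ = 0.009810 m
V₃ = V₁ · ln(z₃/z₀)/ln(z₁/z₀) = 16.1 × 9.4035/7.3324 = 20.6475 knots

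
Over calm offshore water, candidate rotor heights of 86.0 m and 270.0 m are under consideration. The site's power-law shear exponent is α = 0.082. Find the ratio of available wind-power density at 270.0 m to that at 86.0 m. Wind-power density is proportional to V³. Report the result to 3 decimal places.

1.325

Speed ratio: V_B/V_A = (z_B/z_A)^α = (270.0/86.0)^0.082 = (3.1395)^0.082 = 1.09836
Power-density ratio: P_B/P_A = (V_B/V_A)³ = (1.09836)³ = 1.32504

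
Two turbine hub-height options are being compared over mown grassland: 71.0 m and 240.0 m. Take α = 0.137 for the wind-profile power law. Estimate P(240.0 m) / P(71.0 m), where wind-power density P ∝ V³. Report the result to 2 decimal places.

1.65

Speed ratio: V_B/V_A = (z_B/z_A)^α = (240.0/71.0)^0.137 = (3.3803)^0.137 = 1.18159
Power-density ratio: P_B/P_A = (V_B/V_A)³ = (1.18159)³ = 1.64968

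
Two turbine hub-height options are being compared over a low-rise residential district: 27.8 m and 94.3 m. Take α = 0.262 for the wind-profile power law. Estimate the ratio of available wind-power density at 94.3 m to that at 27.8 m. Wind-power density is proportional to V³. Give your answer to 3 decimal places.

Speed ratio: V_B/V_A = (z_B/z_A)^α = (94.3/27.8)^0.262 = (3.3921)^0.262 = 1.37715
Power-density ratio: P_B/P_A = (V_B/V_A)³ = (1.37715)³ = 2.61184

2.612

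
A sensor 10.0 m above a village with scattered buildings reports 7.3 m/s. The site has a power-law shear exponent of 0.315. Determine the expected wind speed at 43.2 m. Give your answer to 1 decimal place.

11.6 m/s

Power-law profile: V₂ = V₁ · (z₂/z₁)^α
V₂ = 7.3 × (43.2/10.0)^0.315 = 7.3 × (4.3200)^0.315
    = 7.3 × 1.5855 = 11.5744 m/s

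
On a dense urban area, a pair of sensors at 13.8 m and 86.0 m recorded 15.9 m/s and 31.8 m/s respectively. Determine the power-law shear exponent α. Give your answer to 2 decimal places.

α ≈ 0.38

Power law: V₂/V₁ = (z₂/z₁)^α ⇒ α = ln(V₂/V₁) / ln(z₂/z₁)
α = ln(31.8/15.9) / ln(86.0/13.8) = ln(2.0000) / ln(6.2319)
  = 0.69315 / 1.82968 = 0.37884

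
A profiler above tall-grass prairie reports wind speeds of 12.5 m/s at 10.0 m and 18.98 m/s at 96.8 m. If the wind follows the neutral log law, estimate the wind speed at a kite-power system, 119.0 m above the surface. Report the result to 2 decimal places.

19.57 m/s

Log law: V ∝ ln(z/z₀). From the pair, with r = V₁/V₂ = 0.65859,
ln z₀ = (ln z₁ − r·ln z₂)/(1 − r) = (2.3026 − 0.65859×4.5726)/0.34141 = -2.0764 → z₀ = 0.1254 m
V₃ = V₁ · ln(z₃/z₀)/ln(z₁/z₀) = 12.5 × 6.8555/4.3790 = 19.5694 m/s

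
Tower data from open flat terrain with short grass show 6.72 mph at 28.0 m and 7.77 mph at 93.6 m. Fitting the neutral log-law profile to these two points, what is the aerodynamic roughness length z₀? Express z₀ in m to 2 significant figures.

Log law: V(z) ∝ ln(z/z₀). With r = V₁/V₂ = 6.72/7.77 = 0.86486,
r · ln(z₂/z₀) = ln(z₁/z₀) ⇒ ln z₀ = (ln z₁ − r·ln z₂)/(1 − r)
ln z₀ = (3.33220 − 0.86486×4.53903) / 0.13514 = -4.3915
z₀ = exp(-4.3915) = 0.01238 m

z₀ ≈ 0.012 m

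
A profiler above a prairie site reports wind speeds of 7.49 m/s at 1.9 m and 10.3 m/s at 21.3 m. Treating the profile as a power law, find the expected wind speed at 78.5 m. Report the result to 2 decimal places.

First find α: α = ln(V₂/V₁)/ln(z₂/z₁) = ln(10.3/7.49)/ln(21.3/1.9) = 0.31858/2.41685 = 0.1318
Extrapolate from 21.3 m to 78.5 m: V₃ = 10.3 × (78.5/21.3)^0.1318 = 10.3 × 1.1876 = 12.2323 m/s

12.23 m/s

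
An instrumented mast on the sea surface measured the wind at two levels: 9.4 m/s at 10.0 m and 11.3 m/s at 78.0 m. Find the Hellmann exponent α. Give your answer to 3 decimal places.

α ≈ 0.090

Power law: V₂/V₁ = (z₂/z₁)^α ⇒ α = ln(V₂/V₁) / ln(z₂/z₁)
α = ln(11.3/9.4) / ln(78.0/10.0) = ln(1.2021) / ln(7.8000)
  = 0.18409 / 2.05412 = 0.08962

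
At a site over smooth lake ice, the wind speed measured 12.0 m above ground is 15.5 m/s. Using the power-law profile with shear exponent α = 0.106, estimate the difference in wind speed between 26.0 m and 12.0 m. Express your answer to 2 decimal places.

Power law: V₂ = V₁ · (z₂/z₁)^α = 15.5 × (2.1667)^0.106 = 16.8239 m/s
ΔV = 16.8239 − 15.5 = 1.3239 m/s

1.32 m/s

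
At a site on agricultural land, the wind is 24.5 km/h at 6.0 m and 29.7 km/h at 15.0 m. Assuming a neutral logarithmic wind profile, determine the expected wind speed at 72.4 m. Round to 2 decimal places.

Log law: V ∝ ln(z/z₀). From the pair, with r = V₁/V₂ = 0.82492,
ln z₀ = (ln z₁ − r·ln z₂)/(1 − r) = (1.7918 − 0.82492×2.7081)/0.17508 = -2.5254 → z₀ = 0.08003 m
V₃ = V₁ · ln(z₃/z₀)/ln(z₁/z₀) = 24.5 × 6.8076/4.3171 = 38.6334 km/h

38.63 km/h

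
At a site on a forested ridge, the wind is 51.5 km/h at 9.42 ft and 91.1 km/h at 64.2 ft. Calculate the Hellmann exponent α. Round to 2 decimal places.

Power law: V₂/V₁ = (z₂/z₁)^α ⇒ α = ln(V₂/V₁) / ln(z₂/z₁)
α = ln(91.1/51.5) / ln(64.2/9.42) = ln(1.7689) / ln(6.8153)
  = 0.57038 / 1.91917 = 0.29720

α ≈ 0.30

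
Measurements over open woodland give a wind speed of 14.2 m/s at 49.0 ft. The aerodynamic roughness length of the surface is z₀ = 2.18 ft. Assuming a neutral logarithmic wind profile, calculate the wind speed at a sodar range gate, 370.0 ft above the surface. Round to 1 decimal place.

23.4 m/s

Log law: V(z) ∝ ln(z/z₀), so V₂/V₁ = ln(z₂/z₀) / ln(z₁/z₀).
ln(370.0/2.18) = 5.1342, ln(49.0/2.18) = 3.1125
V₂ = 14.2 × 5.1342/3.1125 = 14.2 × 1.6495 = 23.4234 m/s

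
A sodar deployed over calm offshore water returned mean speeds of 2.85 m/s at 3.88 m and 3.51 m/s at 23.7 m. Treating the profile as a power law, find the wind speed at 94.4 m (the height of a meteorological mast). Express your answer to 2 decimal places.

4.12 m/s

First find α: α = ln(V₂/V₁)/ln(z₂/z₁) = ln(3.51/2.85)/ln(23.7/3.88) = 0.20830/1.80964 = 0.1151
Extrapolate from 23.7 m to 94.4 m: V₃ = 3.51 × (94.4/23.7)^0.1151 = 3.51 × 1.1724 = 4.1152 m/s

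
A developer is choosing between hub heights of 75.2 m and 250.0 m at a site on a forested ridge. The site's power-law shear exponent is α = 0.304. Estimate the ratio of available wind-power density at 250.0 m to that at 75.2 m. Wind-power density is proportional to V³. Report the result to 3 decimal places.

Speed ratio: V_B/V_A = (z_B/z_A)^α = (250.0/75.2)^0.304 = (3.3245)^0.304 = 1.44080
Power-density ratio: P_B/P_A = (V_B/V_A)³ = (1.44080)³ = 2.99096

2.991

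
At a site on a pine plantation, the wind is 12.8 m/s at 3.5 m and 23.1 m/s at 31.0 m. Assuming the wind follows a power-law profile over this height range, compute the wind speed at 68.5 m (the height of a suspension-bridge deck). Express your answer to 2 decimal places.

First find α: α = ln(V₂/V₁)/ln(z₂/z₁) = ln(23.1/12.8)/ln(31.0/3.5) = 0.59039/2.18122 = 0.2707
Extrapolate from 31.0 m to 68.5 m: V₃ = 23.1 × (68.5/31.0)^0.2707 = 23.1 × 1.2394 = 28.6293 m/s

28.63 m/s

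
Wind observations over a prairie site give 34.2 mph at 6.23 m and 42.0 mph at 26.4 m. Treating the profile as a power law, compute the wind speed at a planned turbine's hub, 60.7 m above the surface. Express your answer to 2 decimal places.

47.28 mph

First find α: α = ln(V₂/V₁)/ln(z₂/z₁) = ln(42.0/34.2)/ln(26.4/6.23) = 0.20544/1.44399 = 0.1423
Extrapolate from 26.4 m to 60.7 m: V₃ = 42.0 × (60.7/26.4)^0.1423 = 42.0 × 1.1258 = 47.2818 mph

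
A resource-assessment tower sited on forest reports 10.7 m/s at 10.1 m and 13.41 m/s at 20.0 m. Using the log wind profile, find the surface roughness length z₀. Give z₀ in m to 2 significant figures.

Log law: V(z) ∝ ln(z/z₀). With r = V₁/V₂ = 10.7/13.41 = 0.79791,
r · ln(z₂/z₀) = ln(z₁/z₀) ⇒ ln z₀ = (ln z₁ − r·ln z₂)/(1 − r)
ln z₀ = (2.31254 − 0.79791×2.99573) / 0.20209 = -0.3850
z₀ = exp(-0.3850) = 0.6805 m

z₀ ≈ 0.68 m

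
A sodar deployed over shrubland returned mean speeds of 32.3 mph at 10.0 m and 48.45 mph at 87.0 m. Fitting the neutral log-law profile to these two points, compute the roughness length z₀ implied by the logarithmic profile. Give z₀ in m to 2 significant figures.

Log law: V(z) ∝ ln(z/z₀). With r = V₁/V₂ = 32.3/48.45 = 0.66667,
r · ln(z₂/z₀) = ln(z₁/z₀) ⇒ ln z₀ = (ln z₁ − r·ln z₂)/(1 − r)
ln z₀ = (2.30259 − 0.66667×4.46591) / 0.33333 = -2.0241
z₀ = exp(-2.0241) = 0.1321 m

z₀ ≈ 0.13 m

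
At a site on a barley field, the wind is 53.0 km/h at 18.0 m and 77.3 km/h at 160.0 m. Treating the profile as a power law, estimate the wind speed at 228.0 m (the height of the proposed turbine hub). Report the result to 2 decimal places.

82.18 km/h

First find α: α = ln(V₂/V₁)/ln(z₂/z₁) = ln(77.3/53.0)/ln(160.0/18.0) = 0.37740/2.18480 = 0.1727
Extrapolate from 160.0 m to 228.0 m: V₃ = 77.3 × (228.0/160.0)^0.1727 = 77.3 × 1.0631 = 82.1768 km/h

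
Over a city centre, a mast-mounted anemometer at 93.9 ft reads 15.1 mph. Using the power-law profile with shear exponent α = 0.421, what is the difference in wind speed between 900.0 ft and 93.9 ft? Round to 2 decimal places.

24.00 mph

Power law: V₂ = V₁ · (z₂/z₁)^α = 15.1 × (9.5847)^0.421 = 39.1040 mph
ΔV = 39.1040 − 15.1 = 24.0040 mph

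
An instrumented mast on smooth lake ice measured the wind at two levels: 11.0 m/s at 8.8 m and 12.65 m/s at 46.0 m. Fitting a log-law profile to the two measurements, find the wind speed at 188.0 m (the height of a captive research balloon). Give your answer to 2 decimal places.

14.05 m/s

Log law: V ∝ ln(z/z₀). From the pair, with r = V₁/V₂ = 0.86957,
ln z₀ = (ln z₁ − r·ln z₂)/(1 − r) = (2.1748 − 0.86957×3.8286)/0.13043 = -8.8512 → z₀ = 0.0001432 m
V₃ = V₁ · ln(z₃/z₀)/ln(z₁/z₀) = 11.0 × 14.0876/11.0259 = 14.0545 m/s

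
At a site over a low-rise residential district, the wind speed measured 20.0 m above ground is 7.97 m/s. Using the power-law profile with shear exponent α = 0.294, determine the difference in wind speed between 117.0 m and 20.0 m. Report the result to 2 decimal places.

5.43 m/s

Power law: V₂ = V₁ · (z₂/z₁)^α = 7.97 × (5.8500)^0.294 = 13.3968 m/s
ΔV = 13.3968 − 7.97 = 5.4268 m/s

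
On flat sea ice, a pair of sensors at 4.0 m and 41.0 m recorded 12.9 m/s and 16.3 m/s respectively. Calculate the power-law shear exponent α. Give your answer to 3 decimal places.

α ≈ 0.101

Power law: V₂/V₁ = (z₂/z₁)^α ⇒ α = ln(V₂/V₁) / ln(z₂/z₁)
α = ln(16.3/12.9) / ln(41.0/4.0) = ln(1.2636) / ln(10.2500)
  = 0.23394 / 2.32728 = 0.10052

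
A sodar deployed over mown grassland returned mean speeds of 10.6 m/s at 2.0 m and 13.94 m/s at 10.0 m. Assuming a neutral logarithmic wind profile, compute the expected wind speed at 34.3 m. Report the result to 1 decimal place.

16.5 m/s

Log law: V ∝ ln(z/z₀). From the pair, with r = V₁/V₂ = 0.76040,
ln z₀ = (ln z₁ − r·ln z₂)/(1 − r) = (0.6931 − 0.76040×2.3026)/0.23960 = -4.4146 → z₀ = 0.01210 m
V₃ = V₁ · ln(z₃/z₀)/ln(z₁/z₀) = 10.6 × 7.9498/5.1078 = 16.4979 m/s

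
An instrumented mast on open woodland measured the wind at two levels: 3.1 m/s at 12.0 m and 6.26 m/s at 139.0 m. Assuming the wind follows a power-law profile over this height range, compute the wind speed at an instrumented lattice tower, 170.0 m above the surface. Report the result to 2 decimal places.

First find α: α = ln(V₂/V₁)/ln(z₂/z₁) = ln(6.26/3.1)/ln(139.0/12.0) = 0.70278/2.44957 = 0.2869
Extrapolate from 139.0 m to 170.0 m: V₃ = 6.26 × (170.0/139.0)^0.2869 = 6.26 × 1.0595 = 6.6322 m/s

6.63 m/s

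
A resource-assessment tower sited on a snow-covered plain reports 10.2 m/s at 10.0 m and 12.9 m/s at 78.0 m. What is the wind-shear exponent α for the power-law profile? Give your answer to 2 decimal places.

Power law: V₂/V₁ = (z₂/z₁)^α ⇒ α = ln(V₂/V₁) / ln(z₂/z₁)
α = ln(12.9/10.2) / ln(78.0/10.0) = ln(1.2647) / ln(7.8000)
  = 0.23484 / 2.05412 = 0.11433

α ≈ 0.11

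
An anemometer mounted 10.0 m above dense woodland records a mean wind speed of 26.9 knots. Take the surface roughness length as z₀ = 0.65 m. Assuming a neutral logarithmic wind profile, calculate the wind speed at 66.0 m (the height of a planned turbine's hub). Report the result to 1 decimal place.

Log law: V(z) ∝ ln(z/z₀), so V₂/V₁ = ln(z₂/z₀) / ln(z₁/z₀).
ln(66.0/0.65) = 4.6204, ln(10.0/0.65) = 2.7334
V₂ = 26.9 × 4.6204/2.7334 = 26.9 × 1.6904 = 45.4713 knots

45.5 knots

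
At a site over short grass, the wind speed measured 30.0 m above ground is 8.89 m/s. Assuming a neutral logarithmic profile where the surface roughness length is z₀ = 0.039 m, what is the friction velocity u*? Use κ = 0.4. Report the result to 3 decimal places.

u* ≈ 0.535 m/s

Log law: V(z) = (u*/κ) · ln(z/z₀) ⇒ u* = κ · V / ln(z/z₀)
u* = 0.4 × 8.89 / ln(30.0/0.039) = 0.4 × 8.89 / 6.6454
   = 3.5560 / 6.6454 = 0.5351 m/s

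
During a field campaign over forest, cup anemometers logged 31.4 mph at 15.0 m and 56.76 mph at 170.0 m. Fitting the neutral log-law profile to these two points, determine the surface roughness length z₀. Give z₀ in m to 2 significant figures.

Log law: V(z) ∝ ln(z/z₀). With r = V₁/V₂ = 31.4/56.76 = 0.55321,
r · ln(z₂/z₀) = ln(z₁/z₀) ⇒ ln z₀ = (ln z₁ − r·ln z₂)/(1 − r)
ln z₀ = (2.70805 − 0.55321×5.13580) / 0.44679 = -0.2979
z₀ = exp(-0.2979) = 0.7424 m

z₀ ≈ 0.74 m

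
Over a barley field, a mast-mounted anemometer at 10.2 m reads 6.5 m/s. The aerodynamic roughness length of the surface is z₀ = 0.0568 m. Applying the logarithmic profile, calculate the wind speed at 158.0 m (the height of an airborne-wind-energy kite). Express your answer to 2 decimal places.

9.93 m/s

Log law: V(z) ∝ ln(z/z₀), so V₂/V₁ = ln(z₂/z₀) / ln(z₁/z₀).
ln(158.0/0.0568) = 7.9308, ln(10.2/0.0568) = 5.1906
V₂ = 6.5 × 7.9308/5.1906 = 6.5 × 1.5279 = 9.9315 m/s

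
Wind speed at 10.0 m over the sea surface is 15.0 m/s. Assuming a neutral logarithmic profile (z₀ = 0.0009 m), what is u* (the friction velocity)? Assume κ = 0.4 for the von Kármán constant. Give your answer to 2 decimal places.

Log law: V(z) = (u*/κ) · ln(z/z₀) ⇒ u* = κ · V / ln(z/z₀)
u* = 0.4 × 15.0 / ln(10.0/0.0009) = 0.4 × 15.0 / 9.3157
   = 6.0000 / 9.3157 = 0.6441 m/s

u* ≈ 0.64 m/s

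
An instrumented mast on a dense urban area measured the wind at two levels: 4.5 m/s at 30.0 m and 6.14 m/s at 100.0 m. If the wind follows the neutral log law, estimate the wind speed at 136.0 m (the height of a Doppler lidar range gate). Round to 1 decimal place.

6.6 m/s

Log law: V ∝ ln(z/z₀). From the pair, with r = V₁/V₂ = 0.73290,
ln z₀ = (ln z₁ − r·ln z₂)/(1 − r) = (3.4012 − 0.73290×4.6052)/0.26710 = 0.0976 → z₀ = 1.103 m
V₃ = V₁ · ln(z₃/z₀)/ln(z₁/z₀) = 4.5 × 4.8150/3.3036 = 6.5588 m/s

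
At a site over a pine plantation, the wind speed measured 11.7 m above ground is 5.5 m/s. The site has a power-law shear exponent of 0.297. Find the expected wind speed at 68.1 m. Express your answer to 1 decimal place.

Power-law profile: V₂ = V₁ · (z₂/z₁)^α
V₂ = 5.5 × (68.1/11.7)^0.297 = 5.5 × (5.8205)^0.297
    = 5.5 × 1.6873 = 9.2802 m/s

9.3 m/s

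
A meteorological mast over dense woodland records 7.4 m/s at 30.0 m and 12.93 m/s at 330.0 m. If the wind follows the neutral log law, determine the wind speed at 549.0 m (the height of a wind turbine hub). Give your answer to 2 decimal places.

Log law: V ∝ ln(z/z₀). From the pair, with r = V₁/V₂ = 0.57231,
ln z₀ = (ln z₁ − r·ln z₂)/(1 − r) = (3.4012 − 0.57231×5.7991)/0.42769 = 0.1924 → z₀ = 1.212 m
V₃ = V₁ · ln(z₃/z₀)/ln(z₁/z₀) = 7.4 × 6.1157/3.2088 = 14.1039 m/s

14.10 m/s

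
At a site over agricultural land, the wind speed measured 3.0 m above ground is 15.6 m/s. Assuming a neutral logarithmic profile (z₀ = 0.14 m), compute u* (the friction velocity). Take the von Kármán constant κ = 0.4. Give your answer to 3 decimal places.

u* ≈ 2.036 m/s

Log law: V(z) = (u*/κ) · ln(z/z₀) ⇒ u* = κ · V / ln(z/z₀)
u* = 0.4 × 15.6 / ln(3.0/0.14) = 0.4 × 15.6 / 3.0647
   = 6.2400 / 3.0647 = 2.0361 m/s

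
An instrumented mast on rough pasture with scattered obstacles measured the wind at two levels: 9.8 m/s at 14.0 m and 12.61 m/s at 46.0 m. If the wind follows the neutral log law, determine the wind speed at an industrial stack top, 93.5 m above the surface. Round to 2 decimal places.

14.29 m/s

Log law: V ∝ ln(z/z₀). From the pair, with r = V₁/V₂ = 0.77716,
ln z₀ = (ln z₁ − r·ln z₂)/(1 − r) = (2.6391 − 0.77716×3.8286)/0.22284 = -1.5097 → z₀ = 0.2210 m
V₃ = V₁ · ln(z₃/z₀)/ln(z₁/z₀) = 9.8 × 6.0476/4.1487 = 14.2855 m/s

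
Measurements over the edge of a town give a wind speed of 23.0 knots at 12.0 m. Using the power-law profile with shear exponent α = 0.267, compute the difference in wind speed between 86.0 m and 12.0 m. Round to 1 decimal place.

Power law: V₂ = V₁ · (z₂/z₁)^α = 23.0 × (7.1667)^0.267 = 38.9133 knots
ΔV = 38.9133 − 23.0 = 15.9133 knots

15.9 knots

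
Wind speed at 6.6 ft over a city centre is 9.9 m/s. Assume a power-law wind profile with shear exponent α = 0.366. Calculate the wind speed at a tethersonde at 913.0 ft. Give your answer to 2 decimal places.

Power-law profile: V₂ = V₁ · (z₂/z₁)^α
V₂ = 9.9 × (913.0/6.6)^0.366 = 9.9 × (138.3333)^0.366
    = 9.9 × 6.0755 = 60.1471 m/s

60.15 m/s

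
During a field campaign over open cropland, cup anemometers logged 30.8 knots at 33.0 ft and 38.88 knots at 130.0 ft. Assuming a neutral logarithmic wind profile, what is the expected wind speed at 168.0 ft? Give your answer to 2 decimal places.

Log law: V ∝ ln(z/z₀). From the pair, with r = V₁/V₂ = 0.79218,
ln z₀ = (ln z₁ − r·ln z₂)/(1 − r) = (3.4965 − 0.79218×4.8675)/0.20782 = -1.7297 → z₀ = 0.1773 ft
V₃ = V₁ · ln(z₃/z₀)/ln(z₁/z₀) = 30.8 × 6.8536/5.2262 = 40.3912 knots

40.39 knots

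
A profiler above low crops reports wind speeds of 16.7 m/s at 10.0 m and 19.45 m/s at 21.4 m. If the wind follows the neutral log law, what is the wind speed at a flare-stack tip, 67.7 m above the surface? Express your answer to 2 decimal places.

Log law: V ∝ ln(z/z₀). From the pair, with r = V₁/V₂ = 0.85861,
ln z₀ = (ln z₁ − r·ln z₂)/(1 − r) = (2.3026 − 0.85861×3.0634)/0.14139 = -2.3176 → z₀ = 0.09851 m
V₃ = V₁ · ln(z₃/z₀)/ln(z₁/z₀) = 16.7 × 6.5327/4.6202 = 23.6129 m/s

23.61 m/s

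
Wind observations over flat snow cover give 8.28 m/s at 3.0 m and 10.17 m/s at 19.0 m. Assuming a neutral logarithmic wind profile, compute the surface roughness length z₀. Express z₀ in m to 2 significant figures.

z₀ ≈ 0.00092 m

Log law: V(z) ∝ ln(z/z₀). With r = V₁/V₂ = 8.28/10.17 = 0.81416,
r · ln(z₂/z₀) = ln(z₁/z₀) ⇒ ln z₀ = (ln z₁ − r·ln z₂)/(1 − r)
ln z₀ = (1.09861 − 0.81416×2.94444) / 0.18584 = -6.9879
z₀ = exp(-6.9879) = 0.0009230 m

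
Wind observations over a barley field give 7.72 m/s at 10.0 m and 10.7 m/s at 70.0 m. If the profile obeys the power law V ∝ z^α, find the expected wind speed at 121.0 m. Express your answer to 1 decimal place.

11.7 m/s

First find α: α = ln(V₂/V₁)/ln(z₂/z₁) = ln(10.7/7.72)/ln(70.0/10.0) = 0.32643/1.94591 = 0.1678
Extrapolate from 70.0 m to 121.0 m: V₃ = 10.7 × (121.0/70.0)^0.1678 = 10.7 × 1.0962 = 11.7289 m/s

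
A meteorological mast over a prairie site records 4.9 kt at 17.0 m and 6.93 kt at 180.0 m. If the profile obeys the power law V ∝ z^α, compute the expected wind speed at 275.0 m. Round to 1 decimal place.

First find α: α = ln(V₂/V₁)/ln(z₂/z₁) = ln(6.93/4.9)/ln(180.0/17.0) = 0.34662/2.35974 = 0.1469
Extrapolate from 180.0 m to 275.0 m: V₃ = 6.93 × (275.0/180.0)^0.1469 = 6.93 × 1.0642 = 7.3751 kt

7.4 kt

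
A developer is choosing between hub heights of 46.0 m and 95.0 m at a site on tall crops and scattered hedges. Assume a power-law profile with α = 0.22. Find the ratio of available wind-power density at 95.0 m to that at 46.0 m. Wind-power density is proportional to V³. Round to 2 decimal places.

1.61

Speed ratio: V_B/V_A = (z_B/z_A)^α = (95.0/46.0)^0.22 = (2.0652)^0.22 = 1.17299
Power-density ratio: P_B/P_A = (V_B/V_A)³ = (1.17299)³ = 1.61390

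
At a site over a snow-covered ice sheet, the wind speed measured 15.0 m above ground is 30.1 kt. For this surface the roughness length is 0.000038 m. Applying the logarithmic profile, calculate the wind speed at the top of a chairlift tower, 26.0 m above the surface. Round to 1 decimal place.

31.4 kt

Log law: V(z) ∝ ln(z/z₀), so V₂/V₁ = ln(z₂/z₀) / ln(z₁/z₀).
ln(26.0/0.000038) = 13.4360, ln(15.0/0.000038) = 12.8860
V₂ = 30.1 × 13.4360/12.8860 = 30.1 × 1.0427 = 31.3848 kt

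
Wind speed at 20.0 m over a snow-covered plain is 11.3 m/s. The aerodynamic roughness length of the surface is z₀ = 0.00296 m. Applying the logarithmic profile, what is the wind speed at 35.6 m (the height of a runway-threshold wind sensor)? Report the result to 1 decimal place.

12.0 m/s

Log law: V(z) ∝ ln(z/z₀), so V₂/V₁ = ln(z₂/z₀) / ln(z₁/z₀).
ln(35.6/0.00296) = 9.3949, ln(20.0/0.00296) = 8.8183
V₂ = 11.3 × 9.3949/8.8183 = 11.3 × 1.0654 = 12.0389 m/s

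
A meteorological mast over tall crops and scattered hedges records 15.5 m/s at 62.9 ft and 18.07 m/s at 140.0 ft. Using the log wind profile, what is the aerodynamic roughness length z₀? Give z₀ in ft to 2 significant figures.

z₀ ≈ 0.50 ft

Log law: V(z) ∝ ln(z/z₀). With r = V₁/V₂ = 15.5/18.07 = 0.85778,
r · ln(z₂/z₀) = ln(z₁/z₀) ⇒ ln z₀ = (ln z₁ − r·ln z₂)/(1 − r)
ln z₀ = (4.14155 − 0.85778×4.94164) / 0.14222 = -0.6839
z₀ = exp(-0.6839) = 0.5046 ft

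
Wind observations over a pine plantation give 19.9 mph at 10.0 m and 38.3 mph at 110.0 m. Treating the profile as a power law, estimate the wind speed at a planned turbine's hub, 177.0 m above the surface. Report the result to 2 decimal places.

First find α: α = ln(V₂/V₁)/ln(z₂/z₁) = ln(38.3/19.9)/ln(110.0/10.0) = 0.65473/2.39790 = 0.2730
Extrapolate from 110.0 m to 177.0 m: V₃ = 38.3 × (177.0/110.0)^0.2730 = 38.3 × 1.1387 = 43.6118 mph

43.61 mph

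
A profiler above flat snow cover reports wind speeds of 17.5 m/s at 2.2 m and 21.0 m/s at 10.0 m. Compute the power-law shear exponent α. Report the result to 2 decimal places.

Power law: V₂/V₁ = (z₂/z₁)^α ⇒ α = ln(V₂/V₁) / ln(z₂/z₁)
α = ln(21.0/17.5) / ln(10.0/2.2) = ln(1.2000) / ln(4.5455)
  = 0.18232 / 1.51413 = 0.12041

α ≈ 0.12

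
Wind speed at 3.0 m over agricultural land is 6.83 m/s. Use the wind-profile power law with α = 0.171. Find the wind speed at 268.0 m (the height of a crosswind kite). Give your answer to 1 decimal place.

14.7 m/s

Power-law profile: V₂ = V₁ · (z₂/z₁)^α
V₂ = 6.83 × (268.0/3.0)^0.171 = 6.83 × (89.3333)^0.171
    = 6.83 × 2.1559 = 14.7246 m/s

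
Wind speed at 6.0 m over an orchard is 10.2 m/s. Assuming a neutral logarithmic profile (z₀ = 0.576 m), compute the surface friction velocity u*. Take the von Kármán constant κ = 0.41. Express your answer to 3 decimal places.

u* ≈ 1.785 m/s

Log law: V(z) = (u*/κ) · ln(z/z₀) ⇒ u* = κ · V / ln(z/z₀)
u* = 0.41 × 10.2 / ln(6.0/0.576) = 0.41 × 10.2 / 2.3434
   = 4.1820 / 2.3434 = 1.7846 m/s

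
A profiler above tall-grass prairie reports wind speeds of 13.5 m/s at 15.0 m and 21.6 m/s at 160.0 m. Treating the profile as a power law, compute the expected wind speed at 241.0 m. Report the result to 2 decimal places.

First find α: α = ln(V₂/V₁)/ln(z₂/z₁) = ln(21.6/13.5)/ln(160.0/15.0) = 0.47000/2.36712 = 0.1986
Extrapolate from 160.0 m to 241.0 m: V₃ = 21.6 × (241.0/160.0)^0.1986 = 21.6 × 1.0847 = 23.4302 m/s

23.43 m/s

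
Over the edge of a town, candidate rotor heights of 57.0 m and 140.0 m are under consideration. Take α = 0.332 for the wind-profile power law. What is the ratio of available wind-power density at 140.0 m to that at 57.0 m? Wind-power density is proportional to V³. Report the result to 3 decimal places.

Speed ratio: V_B/V_A = (z_B/z_A)^α = (140.0/57.0)^0.332 = (2.4561)^0.332 = 1.34761
Power-density ratio: P_B/P_A = (V_B/V_A)³ = (1.34761)³ = 2.44733

2.447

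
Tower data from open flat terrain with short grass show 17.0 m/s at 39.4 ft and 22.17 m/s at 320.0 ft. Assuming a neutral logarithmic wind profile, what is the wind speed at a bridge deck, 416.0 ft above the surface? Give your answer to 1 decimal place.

22.8 m/s

Log law: V ∝ ln(z/z₀). From the pair, with r = V₁/V₂ = 0.76680,
ln z₀ = (ln z₁ − r·ln z₂)/(1 − r) = (3.6738 − 0.76680×5.7683)/0.23320 = -3.2136 → z₀ = 0.04021 ft
V₃ = V₁ · ln(z₃/z₀)/ln(z₁/z₀) = 17.0 × 9.2442/6.8873 = 22.8176 m/s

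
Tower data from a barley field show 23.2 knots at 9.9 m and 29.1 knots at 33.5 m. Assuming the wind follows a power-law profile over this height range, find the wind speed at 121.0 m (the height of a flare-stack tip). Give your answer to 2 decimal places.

36.95 knots

First find α: α = ln(V₂/V₁)/ln(z₂/z₁) = ln(29.1/23.2)/ln(33.5/9.9) = 0.22659/1.21901 = 0.1859
Extrapolate from 33.5 m to 121.0 m: V₃ = 29.1 × (121.0/33.5)^0.1859 = 29.1 × 1.2696 = 36.9457 knots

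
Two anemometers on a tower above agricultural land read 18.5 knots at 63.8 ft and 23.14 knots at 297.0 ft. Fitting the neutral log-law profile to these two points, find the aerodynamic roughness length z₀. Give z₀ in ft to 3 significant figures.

z₀ ≈ 0.139 ft

Log law: V(z) ∝ ln(z/z₀). With r = V₁/V₂ = 18.5/23.14 = 0.79948,
r · ln(z₂/z₀) = ln(z₁/z₀) ⇒ ln z₀ = (ln z₁ − r·ln z₂)/(1 − r)
ln z₀ = (4.15575 − 0.79948×5.69373) / 0.20052 = -1.9763
z₀ = exp(-1.9763) = 0.1386 ft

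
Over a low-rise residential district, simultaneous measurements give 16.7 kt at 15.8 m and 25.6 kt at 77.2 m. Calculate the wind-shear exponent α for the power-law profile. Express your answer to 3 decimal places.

α ≈ 0.269

Power law: V₂/V₁ = (z₂/z₁)^α ⇒ α = ln(V₂/V₁) / ln(z₂/z₁)
α = ln(25.6/16.7) / ln(77.2/15.8) = ln(1.5329) / ln(4.8861)
  = 0.42718 / 1.58639 = 0.26928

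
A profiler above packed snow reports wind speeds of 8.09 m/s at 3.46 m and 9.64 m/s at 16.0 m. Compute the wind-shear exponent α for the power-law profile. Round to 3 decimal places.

α ≈ 0.114

Power law: V₂/V₁ = (z₂/z₁)^α ⇒ α = ln(V₂/V₁) / ln(z₂/z₁)
α = ln(9.64/8.09) / ln(16.0/3.46) = ln(1.1916) / ln(4.6243)
  = 0.17529 / 1.53132 = 0.11447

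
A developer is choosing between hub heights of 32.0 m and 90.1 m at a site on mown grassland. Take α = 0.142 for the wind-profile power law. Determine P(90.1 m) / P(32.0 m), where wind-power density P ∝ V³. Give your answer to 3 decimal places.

Speed ratio: V_B/V_A = (z_B/z_A)^α = (90.1/32.0)^0.142 = (2.8156)^0.142 = 1.15835
Power-density ratio: P_B/P_A = (V_B/V_A)³ = (1.15835)³ = 1.55424

1.554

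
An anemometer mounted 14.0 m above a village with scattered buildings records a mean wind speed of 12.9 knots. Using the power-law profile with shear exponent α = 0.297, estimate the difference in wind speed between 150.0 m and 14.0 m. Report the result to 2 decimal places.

Power law: V₂ = V₁ · (z₂/z₁)^α = 12.9 × (10.7143)^0.297 = 26.0909 knots
ΔV = 26.0909 − 12.9 = 13.1909 knots

13.19 knots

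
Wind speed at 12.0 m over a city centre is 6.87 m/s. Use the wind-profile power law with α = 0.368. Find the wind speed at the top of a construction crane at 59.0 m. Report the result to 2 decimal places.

12.35 m/s

Power-law profile: V₂ = V₁ · (z₂/z₁)^α
V₂ = 6.87 × (59.0/12.0)^0.368 = 6.87 × (4.9167)^0.368
    = 6.87 × 1.7969 = 12.3450 m/s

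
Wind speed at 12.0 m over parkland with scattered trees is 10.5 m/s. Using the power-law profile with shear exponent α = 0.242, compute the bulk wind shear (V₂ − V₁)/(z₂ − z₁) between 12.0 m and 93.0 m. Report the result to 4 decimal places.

Power law: V₂ = V₁ · (z₂/z₁)^α = 10.5 × (7.7500)^0.242 = 17.2346 m/s
ΔV/Δz = (17.2346 − 10.5)/(93.0 − 12.0) = 6.7346/81.0000 = 0.08314 m/s/m

0.0831 m/s/m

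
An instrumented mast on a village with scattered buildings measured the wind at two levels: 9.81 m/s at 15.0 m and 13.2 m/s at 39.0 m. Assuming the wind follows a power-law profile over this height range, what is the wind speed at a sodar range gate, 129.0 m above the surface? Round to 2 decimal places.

First find α: α = ln(V₂/V₁)/ln(z₂/z₁) = ln(13.2/9.81)/ln(39.0/15.0) = 0.29681/0.95551 = 0.3106
Extrapolate from 39.0 m to 129.0 m: V₃ = 13.2 × (129.0/39.0)^0.3106 = 13.2 × 1.4500 = 19.1406 m/s

19.14 m/s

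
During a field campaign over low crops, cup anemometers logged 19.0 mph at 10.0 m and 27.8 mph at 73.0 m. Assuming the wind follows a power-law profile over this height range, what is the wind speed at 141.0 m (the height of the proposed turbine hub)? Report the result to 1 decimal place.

31.5 mph

First find α: α = ln(V₂/V₁)/ln(z₂/z₁) = ln(27.8/19.0)/ln(73.0/10.0) = 0.38060/1.98787 = 0.1915
Extrapolate from 73.0 m to 141.0 m: V₃ = 27.8 × (141.0/73.0)^0.1915 = 27.8 × 1.1343 = 31.5342 mph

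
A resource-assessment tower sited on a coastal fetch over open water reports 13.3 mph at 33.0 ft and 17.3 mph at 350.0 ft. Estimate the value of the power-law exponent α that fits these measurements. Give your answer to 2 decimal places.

Power law: V₂/V₁ = (z₂/z₁)^α ⇒ α = ln(V₂/V₁) / ln(z₂/z₁)
α = ln(17.3/13.3) / ln(350.0/33.0) = ln(1.3008) / ln(10.6061)
  = 0.26294 / 2.36143 = 0.11135

α ≈ 0.11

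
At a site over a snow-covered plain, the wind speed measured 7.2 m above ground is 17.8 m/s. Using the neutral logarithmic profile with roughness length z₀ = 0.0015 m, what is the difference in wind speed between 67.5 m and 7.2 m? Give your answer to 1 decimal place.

4.7 m/s

Log law: V₂ = V₁ · ln(z₂/z₀)/ln(z₁/z₀) = 17.8 × 10.7144/8.4764 = 22.4998 m/s
ΔV = 22.4998 − 17.8 = 4.6998 m/s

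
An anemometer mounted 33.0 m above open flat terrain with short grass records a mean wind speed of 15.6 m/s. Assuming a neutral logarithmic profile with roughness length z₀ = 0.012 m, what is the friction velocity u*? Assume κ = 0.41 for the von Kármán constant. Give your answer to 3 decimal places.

u* ≈ 0.808 m/s

Log law: V(z) = (u*/κ) · ln(z/z₀) ⇒ u* = κ · V / ln(z/z₀)
u* = 0.41 × 15.6 / ln(33.0/0.012) = 0.41 × 15.6 / 7.9194
   = 6.3960 / 7.9194 = 0.8076 m/s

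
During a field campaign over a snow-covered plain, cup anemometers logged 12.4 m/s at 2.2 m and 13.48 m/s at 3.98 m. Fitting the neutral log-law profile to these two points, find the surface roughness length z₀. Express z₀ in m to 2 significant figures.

z₀ ≈ 0.0024 m

Log law: V(z) ∝ ln(z/z₀). With r = V₁/V₂ = 12.4/13.48 = 0.91988,
r · ln(z₂/z₀) = ln(z₁/z₀) ⇒ ln z₀ = (ln z₁ − r·ln z₂)/(1 − r)
ln z₀ = (0.78846 − 0.91988×1.38128) / 0.08012 = -6.0180
z₀ = exp(-6.0180) = 0.002434 m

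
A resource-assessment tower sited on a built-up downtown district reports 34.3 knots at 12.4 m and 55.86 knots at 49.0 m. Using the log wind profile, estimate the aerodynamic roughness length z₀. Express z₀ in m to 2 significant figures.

Log law: V(z) ∝ ln(z/z₀). With r = V₁/V₂ = 34.3/55.86 = 0.61404,
r · ln(z₂/z₀) = ln(z₁/z₀) ⇒ ln z₀ = (ln z₁ − r·ln z₂)/(1 − r)
ln z₀ = (2.51770 − 0.61404×3.89182) / 0.38596 = 0.3316
z₀ = exp(0.3316) = 1.393 m

z₀ ≈ 1.4 m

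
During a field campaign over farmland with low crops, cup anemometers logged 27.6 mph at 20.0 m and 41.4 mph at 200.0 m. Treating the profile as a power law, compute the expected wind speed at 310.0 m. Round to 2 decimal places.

44.72 mph

First find α: α = ln(V₂/V₁)/ln(z₂/z₁) = ln(41.4/27.6)/ln(200.0/20.0) = 0.40547/2.30259 = 0.1761
Extrapolate from 200.0 m to 310.0 m: V₃ = 41.4 × (310.0/200.0)^0.1761 = 41.4 × 1.0802 = 44.7215 mph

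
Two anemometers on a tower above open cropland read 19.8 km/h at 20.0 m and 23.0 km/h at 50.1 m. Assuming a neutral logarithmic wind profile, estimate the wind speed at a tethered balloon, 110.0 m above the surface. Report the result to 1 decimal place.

25.7 km/h

Log law: V ∝ ln(z/z₀). From the pair, with r = V₁/V₂ = 0.86087,
ln z₀ = (ln z₁ − r·ln z₂)/(1 − r) = (2.9957 − 0.86087×3.9140)/0.13913 = -2.6862 → z₀ = 0.06814 m
V₃ = V₁ · ln(z₃/z₀)/ln(z₁/z₀) = 19.8 × 7.3867/5.6819 = 25.7406 km/h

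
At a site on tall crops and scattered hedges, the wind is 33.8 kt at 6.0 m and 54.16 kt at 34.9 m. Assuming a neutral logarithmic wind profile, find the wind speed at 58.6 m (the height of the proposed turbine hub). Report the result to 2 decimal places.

Log law: V ∝ ln(z/z₀). From the pair, with r = V₁/V₂ = 0.62408,
ln z₀ = (ln z₁ − r·ln z₂)/(1 − r) = (1.7918 − 0.62408×3.5525)/0.37592 = -1.1313 → z₀ = 0.3226 m
V₃ = V₁ · ln(z₃/z₀)/ln(z₁/z₀) = 33.8 × 5.2020/2.9230 = 60.1527 kt

60.15 kt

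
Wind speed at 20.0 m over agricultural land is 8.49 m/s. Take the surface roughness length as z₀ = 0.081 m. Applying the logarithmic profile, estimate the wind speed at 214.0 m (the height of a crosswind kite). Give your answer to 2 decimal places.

Log law: V(z) ∝ ln(z/z₀), so V₂/V₁ = ln(z₂/z₀) / ln(z₁/z₀).
ln(214.0/0.081) = 7.8793, ln(20.0/0.081) = 5.5090
V₂ = 8.49 × 7.8793/5.5090 = 8.49 × 1.4302 = 12.1428 m/s

12.14 m/s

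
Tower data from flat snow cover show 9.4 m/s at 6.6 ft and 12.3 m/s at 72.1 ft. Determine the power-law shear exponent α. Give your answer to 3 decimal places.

Power law: V₂/V₁ = (z₂/z₁)^α ⇒ α = ln(V₂/V₁) / ln(z₂/z₁)
α = ln(12.3/9.4) / ln(72.1/6.6) = ln(1.3085) / ln(10.9242)
  = 0.26889 / 2.39098 = 0.11246

α ≈ 0.112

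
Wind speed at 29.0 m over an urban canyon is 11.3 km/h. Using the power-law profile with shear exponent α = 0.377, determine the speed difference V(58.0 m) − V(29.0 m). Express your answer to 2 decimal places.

Power law: V₂ = V₁ · (z₂/z₁)^α = 11.3 × (2.0000)^0.377 = 14.6746 km/h
ΔV = 14.6746 − 11.3 = 3.3746 km/h

3.37 km/h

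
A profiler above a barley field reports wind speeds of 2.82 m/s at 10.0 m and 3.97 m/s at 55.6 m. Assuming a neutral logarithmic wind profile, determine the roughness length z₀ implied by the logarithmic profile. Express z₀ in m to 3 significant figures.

z₀ ≈ 0.149 m

Log law: V(z) ∝ ln(z/z₀). With r = V₁/V₂ = 2.82/3.97 = 0.71033,
r · ln(z₂/z₀) = ln(z₁/z₀) ⇒ ln z₀ = (ln z₁ − r·ln z₂)/(1 − r)
ln z₀ = (2.30259 − 0.71033×4.01818) / 0.28967 = -1.9044
z₀ = exp(-1.9044) = 0.1489 m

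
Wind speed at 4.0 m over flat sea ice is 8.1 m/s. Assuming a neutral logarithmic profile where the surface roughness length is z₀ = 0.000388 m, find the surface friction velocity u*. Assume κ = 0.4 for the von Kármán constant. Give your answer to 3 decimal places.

Log law: V(z) = (u*/κ) · ln(z/z₀) ⇒ u* = κ · V / ln(z/z₀)
u* = 0.4 × 8.1 / ln(4.0/0.000388) = 0.4 × 8.1 / 9.2408
   = 3.2400 / 9.2408 = 0.3506 m/s

u* ≈ 0.351 m/s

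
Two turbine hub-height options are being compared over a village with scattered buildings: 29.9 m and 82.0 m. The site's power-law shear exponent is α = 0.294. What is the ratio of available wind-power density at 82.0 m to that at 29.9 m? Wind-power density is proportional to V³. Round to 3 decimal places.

2.435

Speed ratio: V_B/V_A = (z_B/z_A)^α = (82.0/29.9)^0.294 = (2.7425)^0.294 = 1.34528
Power-density ratio: P_B/P_A = (V_B/V_A)³ = (1.34528)³ = 2.43468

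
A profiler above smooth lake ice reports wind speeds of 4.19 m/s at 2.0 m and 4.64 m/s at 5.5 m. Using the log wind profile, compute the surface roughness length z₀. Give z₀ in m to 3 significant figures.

z₀ ≈ 0.000162 m

Log law: V(z) ∝ ln(z/z₀). With r = V₁/V₂ = 4.19/4.64 = 0.90302,
r · ln(z₂/z₀) = ln(z₁/z₀) ⇒ ln z₀ = (ln z₁ − r·ln z₂)/(1 − r)
ln z₀ = (0.69315 − 0.90302×1.70475) / 0.09698 = -8.7260
z₀ = exp(-8.7260) = 0.0001623 m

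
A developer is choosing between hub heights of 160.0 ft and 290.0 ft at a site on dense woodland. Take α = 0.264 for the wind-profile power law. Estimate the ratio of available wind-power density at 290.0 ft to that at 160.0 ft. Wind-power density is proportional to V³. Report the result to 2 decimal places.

1.60

Speed ratio: V_B/V_A = (z_B/z_A)^α = (290.0/160.0)^0.264 = (1.8125)^0.264 = 1.17000
Power-density ratio: P_B/P_A = (V_B/V_A)³ = (1.17000)³ = 1.60161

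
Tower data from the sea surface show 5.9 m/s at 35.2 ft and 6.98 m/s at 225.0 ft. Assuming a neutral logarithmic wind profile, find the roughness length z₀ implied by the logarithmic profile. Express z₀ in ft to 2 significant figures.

Log law: V(z) ∝ ln(z/z₀). With r = V₁/V₂ = 5.9/6.98 = 0.84527,
r · ln(z₂/z₀) = ln(z₁/z₀) ⇒ ln z₀ = (ln z₁ − r·ln z₂)/(1 − r)
ln z₀ = (3.56105 − 0.84527×5.41610) / 0.15473 = -6.5730
z₀ = exp(-6.5730) = 0.001398 ft

z₀ ≈ 0.0014 ft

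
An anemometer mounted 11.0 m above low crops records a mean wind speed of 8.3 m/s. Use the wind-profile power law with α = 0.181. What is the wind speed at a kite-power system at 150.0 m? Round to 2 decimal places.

13.32 m/s

Power-law profile: V₂ = V₁ · (z₂/z₁)^α
V₂ = 8.3 × (150.0/11.0)^0.181 = 8.3 × (13.6364)^0.181
    = 8.3 × 1.6047 = 13.3186 m/s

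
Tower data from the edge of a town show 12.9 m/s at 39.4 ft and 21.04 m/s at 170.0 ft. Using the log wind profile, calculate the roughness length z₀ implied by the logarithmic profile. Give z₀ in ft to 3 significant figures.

z₀ ≈ 3.88 ft

Log law: V(z) ∝ ln(z/z₀). With r = V₁/V₂ = 12.9/21.04 = 0.61312,
r · ln(z₂/z₀) = ln(z₁/z₀) ⇒ ln z₀ = (ln z₁ − r·ln z₂)/(1 − r)
ln z₀ = (3.67377 − 0.61312×5.13580) / 0.38688 = 1.3568
z₀ = exp(1.3568) = 3.884 ft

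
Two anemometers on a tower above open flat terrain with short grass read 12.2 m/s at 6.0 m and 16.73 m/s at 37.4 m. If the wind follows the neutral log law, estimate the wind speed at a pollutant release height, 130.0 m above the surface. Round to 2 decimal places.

Log law: V ∝ ln(z/z₀). From the pair, with r = V₁/V₂ = 0.72923,
ln z₀ = (ln z₁ − r·ln z₂)/(1 − r) = (1.7918 − 0.72923×3.6217)/0.27077 = -3.1365 → z₀ = 0.04344 m
V₃ = V₁ · ln(z₃/z₀)/ln(z₁/z₀) = 12.2 × 8.0040/4.9282 = 19.8142 m/s

19.81 m/s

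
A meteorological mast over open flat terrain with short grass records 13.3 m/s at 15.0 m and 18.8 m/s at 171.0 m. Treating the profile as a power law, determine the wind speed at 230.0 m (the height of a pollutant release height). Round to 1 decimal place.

19.6 m/s

First find α: α = ln(V₂/V₁)/ln(z₂/z₁) = ln(18.8/13.3)/ln(171.0/15.0) = 0.34609/2.43361 = 0.1422
Extrapolate from 171.0 m to 230.0 m: V₃ = 18.8 × (230.0/171.0)^0.1422 = 18.8 × 1.0431 = 19.6094 m/s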